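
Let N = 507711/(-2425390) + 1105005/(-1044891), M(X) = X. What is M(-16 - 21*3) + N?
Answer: -67805919049387/844756060830 ≈ -80.267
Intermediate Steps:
N = -1070190243817/844756060830 (N = 507711*(-1/2425390) + 1105005*(-1/1044891) = -507711/2425390 - 368335/348297 = -1070190243817/844756060830 ≈ -1.2669)
M(-16 - 21*3) + N = (-16 - 21*3) - 1070190243817/844756060830 = (-16 - 63) - 1070190243817/844756060830 = -79 - 1070190243817/844756060830 = -67805919049387/844756060830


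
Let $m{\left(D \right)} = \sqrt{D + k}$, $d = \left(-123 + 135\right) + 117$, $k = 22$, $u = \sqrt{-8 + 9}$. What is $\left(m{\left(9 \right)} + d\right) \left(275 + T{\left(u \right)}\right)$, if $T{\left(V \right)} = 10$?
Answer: $36765 + 285 \sqrt{31} \approx 38352.0$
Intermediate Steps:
$u = 1$ ($u = \sqrt{1} = 1$)
$d = 129$ ($d = 12 + 117 = 129$)
$m{\left(D \right)} = \sqrt{22 + D}$ ($m{\left(D \right)} = \sqrt{D + 22} = \sqrt{22 + D}$)
$\left(m{\left(9 \right)} + d\right) \left(275 + T{\left(u \right)}\right) = \left(\sqrt{22 + 9} + 129\right) \left(275 + 10\right) = \left(\sqrt{31} + 129\right) 285 = \left(129 + \sqrt{31}\right) 285 = 36765 + 285 \sqrt{31}$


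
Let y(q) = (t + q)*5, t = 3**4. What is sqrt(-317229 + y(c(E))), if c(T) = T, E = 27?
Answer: I*sqrt(316689) ≈ 562.75*I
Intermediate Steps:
t = 81
y(q) = 405 + 5*q (y(q) = (81 + q)*5 = 405 + 5*q)
sqrt(-317229 + y(c(E))) = sqrt(-317229 + (405 + 5*27)) = sqrt(-317229 + (405 + 135)) = sqrt(-317229 + 540) = sqrt(-316689) = I*sqrt(316689)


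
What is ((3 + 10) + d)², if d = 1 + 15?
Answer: 841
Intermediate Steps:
d = 16
((3 + 10) + d)² = ((3 + 10) + 16)² = (13 + 16)² = 29² = 841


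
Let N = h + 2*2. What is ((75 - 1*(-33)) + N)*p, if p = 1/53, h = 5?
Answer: 117/53 ≈ 2.2075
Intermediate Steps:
N = 9 (N = 5 + 2*2 = 5 + 4 = 9)
p = 1/53 ≈ 0.018868
((75 - 1*(-33)) + N)*p = ((75 - 1*(-33)) + 9)*(1/53) = ((75 + 33) + 9)*(1/53) = (108 + 9)*(1/53) = 117*(1/53) = 117/53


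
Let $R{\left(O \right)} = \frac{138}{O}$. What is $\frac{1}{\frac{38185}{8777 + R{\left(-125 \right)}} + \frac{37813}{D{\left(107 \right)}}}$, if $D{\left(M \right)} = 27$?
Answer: $\frac{29618649}{41609243806} \approx 0.00071183$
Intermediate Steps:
$\frac{1}{\frac{38185}{8777 + R{\left(-125 \right)}} + \frac{37813}{D{\left(107 \right)}}} = \frac{1}{\frac{38185}{8777 + \frac{138}{-125}} + \frac{37813}{27}} = \frac{1}{\frac{38185}{8777 + 138 \left(- \frac{1}{125}\right)} + 37813 \cdot \frac{1}{27}} = \frac{1}{\frac{38185}{8777 - \frac{138}{125}} + \frac{37813}{27}} = \frac{1}{\frac{38185}{\frac{1096987}{125}} + \frac{37813}{27}} = \frac{1}{38185 \cdot \frac{125}{1096987} + \frac{37813}{27}} = \frac{1}{\frac{4773125}{1096987} + \frac{37813}{27}} = \frac{1}{\frac{41609243806}{29618649}} = \frac{29618649}{41609243806}$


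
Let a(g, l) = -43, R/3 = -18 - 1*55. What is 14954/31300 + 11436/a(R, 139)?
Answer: -178651889/672950 ≈ -265.48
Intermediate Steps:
R = -219 (R = 3*(-18 - 1*55) = 3*(-18 - 55) = 3*(-73) = -219)
14954/31300 + 11436/a(R, 139) = 14954/31300 + 11436/(-43) = 14954*(1/31300) + 11436*(-1/43) = 7477/15650 - 11436/43 = -178651889/672950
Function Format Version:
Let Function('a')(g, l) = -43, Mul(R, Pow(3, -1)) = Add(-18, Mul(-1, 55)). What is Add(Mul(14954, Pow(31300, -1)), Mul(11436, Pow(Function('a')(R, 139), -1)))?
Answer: Rational(-178651889, 672950) ≈ -265.48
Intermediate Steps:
R = -219 (R = Mul(3, Add(-18, Mul(-1, 55))) = Mul(3, Add(-18, -55)) = Mul(3, -73) = -219)
Add(Mul(14954, Pow(31300, -1)), Mul(11436, Pow(Function('a')(R, 139), -1))) = Add(Mul(14954, Pow(31300, -1)), Mul(11436, Pow(-43, -1))) = Add(Mul(14954, Rational(1, 31300)), Mul(11436, Rational(-1, 43))) = Add(Rational(7477, 15650), Rational(-11436, 43)) = Rational(-178651889, 672950)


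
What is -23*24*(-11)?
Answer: 6072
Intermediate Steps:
-23*24*(-11) = -552*(-11) = 6072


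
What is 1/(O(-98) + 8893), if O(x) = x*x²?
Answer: -1/932299 ≈ -1.0726e-6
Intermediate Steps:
O(x) = x³
1/(O(-98) + 8893) = 1/((-98)³ + 8893) = 1/(-941192 + 8893) = 1/(-932299) = -1/932299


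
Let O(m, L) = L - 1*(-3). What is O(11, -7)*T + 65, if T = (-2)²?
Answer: 49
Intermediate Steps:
T = 4
O(m, L) = 3 + L (O(m, L) = L + 3 = 3 + L)
O(11, -7)*T + 65 = (3 - 7)*4 + 65 = -4*4 + 65 = -16 + 65 = 49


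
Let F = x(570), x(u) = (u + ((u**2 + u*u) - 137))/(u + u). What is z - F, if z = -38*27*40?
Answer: -47435833/1140 ≈ -41610.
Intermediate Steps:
x(u) = (-137 + u + 2*u**2)/(2*u) (x(u) = (u + ((u**2 + u**2) - 137))/((2*u)) = (u + (2*u**2 - 137))*(1/(2*u)) = (u + (-137 + 2*u**2))*(1/(2*u)) = (-137 + u + 2*u**2)*(1/(2*u)) = (-137 + u + 2*u**2)/(2*u))
F = 650233/1140 (F = 1/2 + 570 - 137/2/570 = 1/2 + 570 - 137/2*1/570 = 1/2 + 570 - 137/1140 = 650233/1140 ≈ 570.38)
z = -41040 (z = -1026*40 = -41040)
z - F = -41040 - 1*650233/1140 = -41040 - 650233/1140 = -47435833/1140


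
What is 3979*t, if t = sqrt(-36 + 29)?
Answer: 3979*I*sqrt(7) ≈ 10527.0*I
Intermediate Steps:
t = I*sqrt(7) (t = sqrt(-7) = I*sqrt(7) ≈ 2.6458*I)
3979*t = 3979*(I*sqrt(7)) = 3979*I*sqrt(7)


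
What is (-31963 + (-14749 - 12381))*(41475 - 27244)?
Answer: -840952483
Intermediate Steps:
(-31963 + (-14749 - 12381))*(41475 - 27244) = (-31963 - 27130)*14231 = -59093*14231 = -840952483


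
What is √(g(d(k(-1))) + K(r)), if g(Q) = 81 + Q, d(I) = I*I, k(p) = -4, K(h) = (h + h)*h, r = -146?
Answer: √42729 ≈ 206.71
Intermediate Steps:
K(h) = 2*h² (K(h) = (2*h)*h = 2*h²)
d(I) = I²
√(g(d(k(-1))) + K(r)) = √((81 + (-4)²) + 2*(-146)²) = √((81 + 16) + 2*21316) = √(97 + 42632) = √42729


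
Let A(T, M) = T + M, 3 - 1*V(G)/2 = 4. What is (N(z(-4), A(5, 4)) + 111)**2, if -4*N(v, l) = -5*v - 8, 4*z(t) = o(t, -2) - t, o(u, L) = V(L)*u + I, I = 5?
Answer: 3583449/256 ≈ 13998.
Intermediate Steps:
V(G) = -2 (V(G) = 6 - 2*4 = 6 - 8 = -2)
o(u, L) = 5 - 2*u (o(u, L) = -2*u + 5 = 5 - 2*u)
A(T, M) = M + T
z(t) = 5/4 - 3*t/4 (z(t) = ((5 - 2*t) - t)/4 = (5 - 3*t)/4 = 5/4 - 3*t/4)
N(v, l) = 2 + 5*v/4 (N(v, l) = -(-5*v - 8)/4 = -(-8 - 5*v)/4 = 2 + 5*v/4)
(N(z(-4), A(5, 4)) + 111)**2 = ((2 + 5*(5/4 - 3/4*(-4))/4) + 111)**2 = ((2 + 5*(5/4 + 3)/4) + 111)**2 = ((2 + (5/4)*(17/4)) + 111)**2 = ((2 + 85/16) + 111)**2 = (117/16 + 111)**2 = (1893/16)**2 = 3583449/256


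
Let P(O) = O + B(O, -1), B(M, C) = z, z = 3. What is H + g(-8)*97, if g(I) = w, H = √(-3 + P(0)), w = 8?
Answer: 776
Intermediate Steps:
B(M, C) = 3
P(O) = 3 + O (P(O) = O + 3 = 3 + O)
H = 0 (H = √(-3 + (3 + 0)) = √(-3 + 3) = √0 = 0)
g(I) = 8
H + g(-8)*97 = 0 + 8*97 = 0 + 776 = 776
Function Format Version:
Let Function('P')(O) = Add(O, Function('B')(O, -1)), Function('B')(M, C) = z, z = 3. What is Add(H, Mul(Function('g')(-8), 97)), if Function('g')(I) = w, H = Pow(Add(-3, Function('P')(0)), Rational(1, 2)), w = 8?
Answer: 776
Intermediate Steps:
Function('B')(M, C) = 3
Function('P')(O) = Add(3, O) (Function('P')(O) = Add(O, 3) = Add(3, O))
H = 0 (H = Pow(Add(-3, Add(3, 0)), Rational(1, 2)) = Pow(Add(-3, 3), Rational(1, 2)) = Pow(0, Rational(1, 2)) = 0)
Function('g')(I) = 8
Add(H, Mul(Function('g')(-8), 97)) = Add(0, Mul(8, 97)) = Add(0, 776) = 776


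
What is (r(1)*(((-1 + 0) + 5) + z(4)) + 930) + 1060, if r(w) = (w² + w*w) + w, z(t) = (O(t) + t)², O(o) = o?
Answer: 2194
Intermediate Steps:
z(t) = 4*t² (z(t) = (t + t)² = (2*t)² = 4*t²)
r(w) = w + 2*w² (r(w) = (w² + w²) + w = 2*w² + w = w + 2*w²)
(r(1)*(((-1 + 0) + 5) + z(4)) + 930) + 1060 = ((1*(1 + 2*1))*(((-1 + 0) + 5) + 4*4²) + 930) + 1060 = ((1*(1 + 2))*((-1 + 5) + 4*16) + 930) + 1060 = ((1*3)*(4 + 64) + 930) + 1060 = (3*68 + 930) + 1060 = (204 + 930) + 1060 = 1134 + 1060 = 2194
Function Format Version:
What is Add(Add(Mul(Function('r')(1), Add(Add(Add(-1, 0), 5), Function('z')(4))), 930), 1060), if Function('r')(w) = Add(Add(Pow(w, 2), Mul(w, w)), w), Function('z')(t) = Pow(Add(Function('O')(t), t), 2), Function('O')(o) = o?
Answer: 2194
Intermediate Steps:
Function('z')(t) = Mul(4, Pow(t, 2)) (Function('z')(t) = Pow(Add(t, t), 2) = Pow(Mul(2, t), 2) = Mul(4, Pow(t, 2)))
Function('r')(w) = Add(w, Mul(2, Pow(w, 2))) (Function('r')(w) = Add(Add(Pow(w, 2), Pow(w, 2)), w) = Add(Mul(2, Pow(w, 2)), w) = Add(w, Mul(2, Pow(w, 2))))
Add(Add(Mul(Function('r')(1), Add(Add(Add(-1, 0), 5), Function('z')(4))), 930), 1060) = Add(Add(Mul(Mul(1, Add(1, Mul(2, 1))), Add(Add(Add(-1, 0), 5), Mul(4, Pow(4, 2)))), 930), 1060) = Add(Add(Mul(Mul(1, Add(1, 2)), Add(Add(-1, 5), Mul(4, 16))), 930), 1060) = Add(Add(Mul(Mul(1, 3), Add(4, 64)), 930), 1060) = Add(Add(Mul(3, 68), 930), 1060) = Add(Add(204, 930), 1060) = Add(1134, 1060) = 2194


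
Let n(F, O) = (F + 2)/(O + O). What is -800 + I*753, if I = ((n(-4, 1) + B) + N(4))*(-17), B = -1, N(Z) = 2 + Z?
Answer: -52004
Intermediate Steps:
n(F, O) = (2 + F)/(2*O) (n(F, O) = (2 + F)/((2*O)) = (2 + F)*(1/(2*O)) = (2 + F)/(2*O))
I = -68 (I = (((1/2)*(2 - 4)/1 - 1) + (2 + 4))*(-17) = (((1/2)*1*(-2) - 1) + 6)*(-17) = ((-1 - 1) + 6)*(-17) = (-2 + 6)*(-17) = 4*(-17) = -68)
-800 + I*753 = -800 - 68*753 = -800 - 51204 = -52004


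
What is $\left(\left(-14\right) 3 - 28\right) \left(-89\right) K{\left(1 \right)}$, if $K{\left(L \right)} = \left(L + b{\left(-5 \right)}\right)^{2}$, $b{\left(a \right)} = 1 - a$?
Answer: $305270$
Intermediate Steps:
$K{\left(L \right)} = \left(6 + L\right)^{2}$ ($K{\left(L \right)} = \left(L + \left(1 - -5\right)\right)^{2} = \left(L + \left(1 + 5\right)\right)^{2} = \left(L + 6\right)^{2} = \left(6 + L\right)^{2}$)
$\left(\left(-14\right) 3 - 28\right) \left(-89\right) K{\left(1 \right)} = \left(\left(-14\right) 3 - 28\right) \left(-89\right) \left(6 + 1\right)^{2} = \left(-42 - 28\right) \left(-89\right) 7^{2} = \left(-70\right) \left(-89\right) 49 = 6230 \cdot 49 = 305270$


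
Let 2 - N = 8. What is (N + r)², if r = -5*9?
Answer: 2601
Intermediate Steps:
N = -6 (N = 2 - 1*8 = 2 - 8 = -6)
r = -45
(N + r)² = (-6 - 45)² = (-51)² = 2601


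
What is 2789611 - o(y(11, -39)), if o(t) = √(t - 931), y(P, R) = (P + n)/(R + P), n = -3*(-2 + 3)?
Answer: 2789611 - I*√45633/7 ≈ 2.7896e+6 - 30.517*I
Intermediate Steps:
n = -3 (n = -3*1 = -3)
y(P, R) = (-3 + P)/(P + R) (y(P, R) = (P - 3)/(R + P) = (-3 + P)/(P + R))
o(t) = √(-931 + t)
2789611 - o(y(11, -39)) = 2789611 - √(-931 + (-3 + 11)/(11 - 39)) = 2789611 - √(-931 + 8/(-28)) = 2789611 - √(-931 - 1/28*8) = 2789611 - √(-931 - 2/7) = 2789611 - √(-6519/7) = 2789611 - I*√45633/7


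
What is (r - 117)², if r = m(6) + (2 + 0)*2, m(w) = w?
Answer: 11449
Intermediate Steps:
r = 10 (r = 6 + (2 + 0)*2 = 6 + 2*2 = 6 + 4 = 10)
(r - 117)² = (10 - 117)² = (-107)² = 11449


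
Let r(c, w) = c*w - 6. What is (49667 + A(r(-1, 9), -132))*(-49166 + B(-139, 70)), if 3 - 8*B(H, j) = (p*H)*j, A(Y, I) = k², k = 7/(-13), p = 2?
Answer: -784534392195/338 ≈ -2.3211e+9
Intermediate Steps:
k = -7/13 (k = 7*(-1/13) = -7/13 ≈ -0.53846)
r(c, w) = -6 + c*w
A(Y, I) = 49/169 (A(Y, I) = (-7/13)² = 49/169)
B(H, j) = 3/8 - H*j/4 (B(H, j) = 3/8 - 2*H*j/8 = 3/8 - H*j/4)
(49667 + A(r(-1, 9), -132))*(-49166 + B(-139, 70)) = (49667 + 49/169)*(-49166 + (3/8 - ¼*(-139)*70)) = 8393772*(-49166 + (3/8 + 4865/2))/169 = 8393772*(-49166 + 19463/8)/169 = (8393772/169)*(-373865/8) = -784534392195/338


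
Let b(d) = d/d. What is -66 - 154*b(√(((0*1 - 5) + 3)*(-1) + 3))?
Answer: -220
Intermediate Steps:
b(d) = 1
-66 - 154*b(√(((0*1 - 5) + 3)*(-1) + 3)) = -66 - 154*1 = -66 - 154 = -220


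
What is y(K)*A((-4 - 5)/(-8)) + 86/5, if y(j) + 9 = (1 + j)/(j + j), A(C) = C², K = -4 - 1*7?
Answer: 11237/1760 ≈ 6.3847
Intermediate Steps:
K = -11 (K = -4 - 7 = -11)
y(j) = -9 + (1 + j)/(2*j) (y(j) = -9 + (1 + j)/(j + j) = -9 + (1 + j)/((2*j)) = -9 + (1 + j)*(1/(2*j)) = -9 + (1 + j)/(2*j))
y(K)*A((-4 - 5)/(-8)) + 86/5 = ((½)*(1 - 17*(-11))/(-11))*((-4 - 5)/(-8))² + 86/5 = ((½)*(-1/11)*(1 + 187))*(-9*(-⅛))² + 86*(⅕) = ((½)*(-1/11)*188)*(9/8)² + 86/5 = -94/11*81/64 + 86/5 = -3807/352 + 86/5 = 11237/1760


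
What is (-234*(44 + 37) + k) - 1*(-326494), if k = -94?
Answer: 307446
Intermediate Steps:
(-234*(44 + 37) + k) - 1*(-326494) = (-234*(44 + 37) - 94) - 1*(-326494) = (-234*81 - 94) + 326494 = (-18954 - 94) + 326494 = -19048 + 326494 = 307446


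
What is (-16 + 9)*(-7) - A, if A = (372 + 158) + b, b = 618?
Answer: -1099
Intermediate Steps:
A = 1148 (A = (372 + 158) + 618 = 530 + 618 = 1148)
(-16 + 9)*(-7) - A = (-16 + 9)*(-7) - 1*1148 = -7*(-7) - 1148 = 49 - 1148 = -1099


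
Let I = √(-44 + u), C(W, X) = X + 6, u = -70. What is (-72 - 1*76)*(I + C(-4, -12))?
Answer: 888 - 148*I*√114 ≈ 888.0 - 1580.2*I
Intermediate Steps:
C(W, X) = 6 + X
I = I*√114 (I = √(-44 - 70) = √(-114) = I*√114 ≈ 10.677*I)
(-72 - 1*76)*(I + C(-4, -12)) = (-72 - 1*76)*(I*√114 + (6 - 12)) = (-72 - 76)*(I*√114 - 6) = -148*(-6 + I*√114) = 888 - 148*I*√114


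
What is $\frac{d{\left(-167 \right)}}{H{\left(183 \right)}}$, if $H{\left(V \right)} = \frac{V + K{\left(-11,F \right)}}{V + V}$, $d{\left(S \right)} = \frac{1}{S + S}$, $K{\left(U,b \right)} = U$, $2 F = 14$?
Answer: $- \frac{183}{28724} \approx -0.006371$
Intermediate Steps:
$F = 7$ ($F = \frac{1}{2} \cdot 14 = 7$)
$d{\left(S \right)} = \frac{1}{2 S}$
$H{\left(V \right)} = \frac{-11 + V}{2 V}$ ($H{\left(V \right)} = \frac{V - 11}{V + V} = \frac{-11 + V}{2 V}$)
$\frac{d{\left(-167 \right)}}{H{\left(183 \right)}} = \frac{\frac{1}{2} \frac{1}{-167}}{\frac{1}{2} \cdot \frac{1}{183} \left(-11 + 183\right)} = \frac{\frac{1}{2} \left(- \frac{1}{167}\right)}{\frac{1}{2} \cdot \frac{1}{183} \cdot 172} = - \frac{1}{334 \cdot \frac{86}{183}} = \left(- \frac{1}{334}\right) \frac{183}{86} = - \frac{183}{28724}$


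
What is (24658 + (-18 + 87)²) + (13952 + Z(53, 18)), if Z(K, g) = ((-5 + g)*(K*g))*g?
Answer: 266607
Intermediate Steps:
Z(K, g) = K*g²*(-5 + g) (Z(K, g) = (K*g*(-5 + g))*g = K*g²*(-5 + g))
(24658 + (-18 + 87)²) + (13952 + Z(53, 18)) = (24658 + (-18 + 87)²) + (13952 + 53*18²*(-5 + 18)) = (24658 + 69²) + (13952 + 53*324*13) = (24658 + 4761) + (13952 + 223236) = 29419 + 237188 = 266607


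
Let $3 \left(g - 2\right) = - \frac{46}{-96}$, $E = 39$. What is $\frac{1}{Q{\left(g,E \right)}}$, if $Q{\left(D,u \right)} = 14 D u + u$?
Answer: $\frac{24}{29237} \approx 0.00082088$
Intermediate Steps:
$g = \frac{311}{144}$ ($g = 2 + \frac{\left(-46\right) \frac{1}{-96}}{3} = 2 + \frac{\left(-46\right) \left(- \frac{1}{96}\right)}{3} = 2 + \frac{1}{3} \cdot \frac{23}{48} = 2 + \frac{23}{144} = \frac{311}{144} \approx 2.1597$)
$Q{\left(D,u \right)} = u + 14 D u$ ($Q{\left(D,u \right)} = 14 D u + u = u + 14 D u$)
$\frac{1}{Q{\left(g,E \right)}} = \frac{1}{39 \left(1 + 14 \cdot \frac{311}{144}\right)} = \frac{1}{39 \left(1 + \frac{2177}{72}\right)} = \frac{1}{39 \cdot \frac{2249}{72}} = \frac{1}{\frac{29237}{24}} = \frac{24}{29237}$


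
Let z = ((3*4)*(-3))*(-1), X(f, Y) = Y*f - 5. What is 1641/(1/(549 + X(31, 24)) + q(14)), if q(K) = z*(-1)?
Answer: -2113608/46367 ≈ -45.584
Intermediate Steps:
X(f, Y) = -5 + Y*f
z = 36 (z = (12*(-3))*(-1) = -36*(-1) = 36)
q(K) = -36 (q(K) = 36*(-1) = -36)
1641/(1/(549 + X(31, 24)) + q(14)) = 1641/(1/(549 + (-5 + 24*31)) - 36) = 1641/(1/(549 + (-5 + 744)) - 36) = 1641/(1/(549 + 739) - 36) = 1641/(1/1288 - 36) = 1641/(-46367/1288) = 1641*(-1288/46367) = -2113608/46367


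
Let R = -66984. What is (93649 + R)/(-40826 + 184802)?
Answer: 26665/143976 ≈ 0.18520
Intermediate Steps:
(93649 + R)/(-40826 + 184802) = (93649 - 66984)/(-40826 + 184802) = 26665/143976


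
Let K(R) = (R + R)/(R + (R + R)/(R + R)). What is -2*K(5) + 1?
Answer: -7/3 ≈ -2.3333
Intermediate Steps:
K(R) = 2*R/(1 + R) (K(R) = (2*R)/(R + (2*R)/((2*R))) = (2*R)/(R + (2*R)*(1/(2*R))) = (2*R)/(R + 1) = (2*R)/(1 + R) = 2*R/(1 + R))
-2*K(5) + 1 = -4*5/(1 + 5) + 1 = -4*5/6 + 1 = -2*5/3 + 1 = -10/3 + 1 = -7/3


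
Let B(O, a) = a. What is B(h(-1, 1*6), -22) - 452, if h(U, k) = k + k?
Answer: -474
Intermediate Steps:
h(U, k) = 2*k
B(h(-1, 1*6), -22) - 452 = -22 - 452 = -474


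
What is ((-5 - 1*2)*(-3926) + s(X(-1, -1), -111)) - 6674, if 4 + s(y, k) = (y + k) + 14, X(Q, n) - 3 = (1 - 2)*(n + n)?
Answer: 20712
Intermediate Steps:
X(Q, n) = 3 - 2*n (X(Q, n) = 3 + (1 - 2)*(n + n) = 3 - 2*n)
s(y, k) = 10 + k + y (s(y, k) = -4 + ((y + k) + 14) = -4 + ((k + y) + 14) = -4 + (14 + k + y) = 10 + k + y)
((-5 - 1*2)*(-3926) + s(X(-1, -1), -111)) - 6674 = ((-5 - 1*2)*(-3926) + (10 - 111 + (3 - 2*(-1)))) - 6674 = ((-5 - 2)*(-3926) + (10 - 111 + (3 + 2))) - 6674 = (-7*(-3926) + (10 - 111 + 5)) - 6674 = (27482 - 96) - 6674 = 27386 - 6674 = 20712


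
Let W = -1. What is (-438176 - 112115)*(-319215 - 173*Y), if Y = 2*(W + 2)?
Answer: 175851542251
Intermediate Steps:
Y = 2 (Y = 2*(-1 + 2) = 2*1 = 2)
(-438176 - 112115)*(-319215 - 173*Y) = (-438176 - 112115)*(-319215 - 173*2) = -550291*(-319215 - 346) = -550291*(-319561) = 175851542251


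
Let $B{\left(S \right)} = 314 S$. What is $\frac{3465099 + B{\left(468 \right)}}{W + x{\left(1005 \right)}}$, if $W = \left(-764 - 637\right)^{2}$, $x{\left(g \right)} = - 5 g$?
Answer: $\frac{1204017}{652592} \approx 1.845$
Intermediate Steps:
$W = 1962801$ ($W = \left(-1401\right)^{2} = 1962801$)
$\frac{3465099 + B{\left(468 \right)}}{W + x{\left(1005 \right)}} = \frac{3465099 + 314 \cdot 468}{1962801 - 5025} = \frac{3465099 + 146952}{1962801 - 5025} = \frac{3612051}{1957776} = 3612051 \cdot \frac{1}{1957776} = \frac{1204017}{652592}$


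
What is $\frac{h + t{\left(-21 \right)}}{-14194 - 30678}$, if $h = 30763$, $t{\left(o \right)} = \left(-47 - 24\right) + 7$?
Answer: $- \frac{30699}{44872} \approx -0.68415$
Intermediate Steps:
$t{\left(o \right)} = -64$ ($t{\left(o \right)} = -71 + 7 = -64$)
$\frac{h + t{\left(-21 \right)}}{-14194 - 30678} = \frac{30763 - 64}{-14194 - 30678} = \frac{30699}{-44872} = 30699 \left(- \frac{1}{44872}\right) = - \frac{30699}{44872}$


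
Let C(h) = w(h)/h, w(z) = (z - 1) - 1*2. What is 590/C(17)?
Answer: 5015/7 ≈ 716.43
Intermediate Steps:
w(z) = -3 + z (w(z) = (-1 + z) - 2 = -3 + z)
C(h) = (-3 + h)/h
590/C(17) = 590/(((-3 + 17)/17)) = 590/(((1/17)*14)) = 590/(14/17) = 590*(17/14) = 5015/7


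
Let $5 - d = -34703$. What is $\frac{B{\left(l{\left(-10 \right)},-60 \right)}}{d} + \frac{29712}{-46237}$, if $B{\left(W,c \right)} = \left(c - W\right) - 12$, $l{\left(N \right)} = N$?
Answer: $- \frac{517055395}{802396898} \approx -0.64439$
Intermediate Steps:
$B{\left(W,c \right)} = -12 + c - W$ ($B{\left(W,c \right)} = \left(c - W\right) - 12 = -12 + c - W$)
$d = 34708$ ($d = 5 - -34703 = 5 + 34703 = 34708$)
$\frac{B{\left(l{\left(-10 \right)},-60 \right)}}{d} + \frac{29712}{-46237} = \frac{-12 - 60 - -10}{34708} + \frac{29712}{-46237} = \left(-12 - 60 + 10\right) \frac{1}{34708} + 29712 \left(- \frac{1}{46237}\right) = \left(-62\right) \frac{1}{34708} - \frac{29712}{46237} = - \frac{31}{17354} - \frac{29712}{46237} = - \frac{517055395}{802396898}$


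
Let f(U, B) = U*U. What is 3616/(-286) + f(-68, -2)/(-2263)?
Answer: -4752736/323609 ≈ -14.687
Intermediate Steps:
f(U, B) = U**2
3616/(-286) + f(-68, -2)/(-2263) = 3616/(-286) + (-68)**2/(-2263) = 3616*(-1/286) + 4624*(-1/2263) = -1808/143 - 4624/2263 = -4752736/323609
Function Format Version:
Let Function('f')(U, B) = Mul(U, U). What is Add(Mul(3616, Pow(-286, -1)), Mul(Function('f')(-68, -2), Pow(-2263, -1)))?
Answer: Rational(-4752736, 323609) ≈ -14.687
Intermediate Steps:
Function('f')(U, B) = Pow(U, 2)
Add(Mul(3616, Pow(-286, -1)), Mul(Function('f')(-68, -2), Pow(-2263, -1))) = Add(Mul(3616, Pow(-286, -1)), Mul(Pow(-68, 2), Pow(-2263, -1))) = Add(Mul(3616, Rational(-1, 286)), Mul(4624, Rational(-1, 2263))) = Add(Rational(-1808, 143), Rational(-4624, 2263)) = Rational(-4752736, 323609)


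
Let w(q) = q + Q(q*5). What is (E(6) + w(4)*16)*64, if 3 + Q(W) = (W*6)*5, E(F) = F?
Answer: 615808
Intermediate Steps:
Q(W) = -3 + 30*W (Q(W) = -3 + (W*6)*5 = -3 + (6*W)*5 = -3 + 30*W)
w(q) = -3 + 151*q (w(q) = q + (-3 + 30*(q*5)) = q + (-3 + 30*(5*q)) = q + (-3 + 150*q) = -3 + 151*q)
(E(6) + w(4)*16)*64 = (6 + (-3 + 151*4)*16)*64 = (6 + (-3 + 604)*16)*64 = (6 + 601*16)*64 = (6 + 9616)*64 = 9622*64 = 615808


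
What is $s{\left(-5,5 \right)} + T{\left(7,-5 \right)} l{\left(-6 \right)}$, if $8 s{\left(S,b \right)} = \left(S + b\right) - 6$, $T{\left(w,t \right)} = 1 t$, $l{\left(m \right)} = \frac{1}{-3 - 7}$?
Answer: $- \frac{1}{4} \approx -0.25$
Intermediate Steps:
$l{\left(m \right)} = - \frac{1}{10}$ ($l{\left(m \right)} = \frac{1}{-10} = - \frac{1}{10}$)
$T{\left(w,t \right)} = t$
$s{\left(S,b \right)} = - \frac{3}{4} + \frac{S}{8} + \frac{b}{8}$ ($s{\left(S,b \right)} = \frac{\left(S + b\right) - 6}{8} = \frac{-6 + S + b}{8} = - \frac{3}{4} + \frac{S}{8} + \frac{b}{8}$)
$s{\left(-5,5 \right)} + T{\left(7,-5 \right)} l{\left(-6 \right)} = \left(- \frac{3}{4} + \frac{1}{8} \left(-5\right) + \frac{1}{8} \cdot 5\right) - - \frac{1}{2} = \left(- \frac{3}{4} - \frac{5}{8} + \frac{5}{8}\right) + \frac{1}{2} = - \frac{3}{4} + \frac{1}{2} = - \frac{1}{4}$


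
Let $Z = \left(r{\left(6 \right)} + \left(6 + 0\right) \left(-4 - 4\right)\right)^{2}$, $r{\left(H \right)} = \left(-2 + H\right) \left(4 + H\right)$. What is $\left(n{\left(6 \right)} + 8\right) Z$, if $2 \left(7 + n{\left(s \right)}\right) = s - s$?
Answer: $64$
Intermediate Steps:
$n{\left(s \right)} = -7$ ($n{\left(s \right)} = -7 + \frac{s - s}{2} = -7 + \frac{1}{2} \cdot 0 = -7 + 0 = -7$)
$Z = 64$ ($Z = \left(\left(-8 + 6^{2} + 2 \cdot 6\right) + \left(6 + 0\right) \left(-4 - 4\right)\right)^{2} = \left(\left(-8 + 36 + 12\right) + 6 \left(-8\right)\right)^{2} = \left(40 - 48\right)^{2} = \left(-8\right)^{2} = 64$)
$\left(n{\left(6 \right)} + 8\right) Z = \left(-7 + 8\right) 64 = 1 \cdot 64 = 64$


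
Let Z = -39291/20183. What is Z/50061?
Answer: -13097/336793721 ≈ -3.8887e-5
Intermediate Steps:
Z = -39291/20183 (Z = -39291*1/20183 = -39291/20183 ≈ -1.9467)
Z/50061 = -39291/20183/50061 = -39291/20183*1/50061 = -13097/336793721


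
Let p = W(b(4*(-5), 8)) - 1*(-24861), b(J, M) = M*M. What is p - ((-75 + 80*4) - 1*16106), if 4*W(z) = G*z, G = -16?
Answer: 40466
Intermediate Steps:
b(J, M) = M**2
W(z) = -4*z (W(z) = (-16*z)/4 = -4*z)
p = 24605 (p = -4*8**2 - 1*(-24861) = -4*64 + 24861 = -256 + 24861 = 24605)
p - ((-75 + 80*4) - 1*16106) = 24605 - ((-75 + 80*4) - 1*16106) = 24605 - ((-75 + 320) - 16106) = 24605 - (245 - 16106) = 24605 - 1*(-15861) = 24605 + 15861 = 40466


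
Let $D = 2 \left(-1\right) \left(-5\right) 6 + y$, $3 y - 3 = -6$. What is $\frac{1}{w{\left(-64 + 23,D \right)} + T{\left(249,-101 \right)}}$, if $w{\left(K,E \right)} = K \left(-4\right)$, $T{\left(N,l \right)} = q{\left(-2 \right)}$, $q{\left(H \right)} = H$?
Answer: $\frac{1}{162} \approx 0.0061728$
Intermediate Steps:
$y = -1$ ($y = 1 + \frac{1}{3} \left(-6\right) = 1 - 2 = -1$)
$T{\left(N,l \right)} = -2$
$D = 59$ ($D = 2 \left(-1\right) \left(-5\right) 6 - 1 = \left(-2\right) \left(-5\right) 6 - 1 = 10 \cdot 6 - 1 = 60 - 1 = 59$)
$w{\left(K,E \right)} = - 4 K$
$\frac{1}{w{\left(-64 + 23,D \right)} + T{\left(249,-101 \right)}} = \frac{1}{- 4 \left(-64 + 23\right) - 2} = \frac{1}{\left(-4\right) \left(-41\right) - 2} = \frac{1}{164 - 2} = \frac{1}{162}$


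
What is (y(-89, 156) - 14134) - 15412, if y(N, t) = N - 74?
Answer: -29709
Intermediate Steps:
y(N, t) = -74 + N
(y(-89, 156) - 14134) - 15412 = ((-74 - 89) - 14134) - 15412 = (-163 - 14134) - 15412 = -14297 - 15412 = -29709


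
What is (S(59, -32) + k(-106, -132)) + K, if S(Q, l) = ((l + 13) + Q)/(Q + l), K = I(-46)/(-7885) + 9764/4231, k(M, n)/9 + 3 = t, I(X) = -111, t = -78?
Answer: -653227280618/900758745 ≈ -725.20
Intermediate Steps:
k(M, n) = -729 (k(M, n) = -27 + 9*(-78) = -27 - 702 = -729)
K = 77458781/33361435 (K = -111/(-7885) + 9764/4231 = -111*(-1/7885) + 9764*(1/4231) = 111/7885 + 9764/4231 = 77458781/33361435 ≈ 2.3218)
S(Q, l) = (13 + Q + l)/(Q + l) (S(Q, l) = ((13 + l) + Q)/(Q + l) = (13 + Q + l)/(Q + l))
(S(59, -32) + k(-106, -132)) + K = ((13 + 59 - 32)/(59 - 32) - 729) + 77458781/33361435 = (40/27 - 729) + 77458781/33361435 = -19643/27 + 77458781/33361435 = -653227280618/900758745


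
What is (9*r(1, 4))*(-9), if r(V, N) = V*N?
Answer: -324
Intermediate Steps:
r(V, N) = N*V
(9*r(1, 4))*(-9) = (9*(4*1))*(-9) = (9*4)*(-9) = 36*(-9) = -324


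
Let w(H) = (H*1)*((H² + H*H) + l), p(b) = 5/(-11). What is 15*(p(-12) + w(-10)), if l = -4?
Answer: -323475/11 ≈ -29407.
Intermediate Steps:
p(b) = -5/11 (p(b) = 5*(-1/11) = -5/11)
w(H) = H*(-4 + 2*H²) (w(H) = (H*1)*((H² + H*H) - 4) = H*((H² + H²) - 4) = H*(2*H² - 4) = H*(-4 + 2*H²))
15*(p(-12) + w(-10)) = 15*(-5/11 + 2*(-10)*(-2 + (-10)²)) = 15*(-5/11 + 2*(-10)*(-2 + 100)) = 15*(-5/11 + 2*(-10)*98) = 15*(-5/11 - 1960) = 15*(-21565/11) = -323475/11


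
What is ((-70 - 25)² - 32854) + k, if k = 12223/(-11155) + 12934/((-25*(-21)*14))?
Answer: -195366739853/8198925 ≈ -23828.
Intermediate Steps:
k = 5443972/8198925 (k = 12223*(-1/11155) + 12934/((525*14)) = -12223/11155 + 12934/7350 = -12223/11155 + 12934*(1/7350) = -12223/11155 + 6467/3675 = 5443972/8198925 ≈ 0.66399)
((-70 - 25)² - 32854) + k = ((-70 - 25)² - 32854) + 5443972/8198925 = ((-95)² - 32854) + 5443972/8198925 = (9025 - 32854) + 5443972/8198925 = -23829 + 5443972/8198925 = -195366739853/8198925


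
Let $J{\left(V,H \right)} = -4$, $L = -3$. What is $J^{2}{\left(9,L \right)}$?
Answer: $16$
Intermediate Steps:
$J^{2}{\left(9,L \right)} = \left(-4\right)^{2} = 16$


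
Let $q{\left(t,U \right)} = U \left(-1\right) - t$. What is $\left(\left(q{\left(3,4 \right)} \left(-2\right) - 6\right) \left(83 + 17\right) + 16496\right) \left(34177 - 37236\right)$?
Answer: $-52908464$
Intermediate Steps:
$q{\left(t,U \right)} = - U - t$
$\left(\left(q{\left(3,4 \right)} \left(-2\right) - 6\right) \left(83 + 17\right) + 16496\right) \left(34177 - 37236\right) = \left(\left(\left(\left(-1\right) 4 - 3\right) \left(-2\right) - 6\right) \left(83 + 17\right) + 16496\right) \left(34177 - 37236\right) = \left(\left(\left(-4 - 3\right) \left(-2\right) - 6\right) 100 + 16496\right) \left(-3059\right) = \left(\left(\left(-7\right) \left(-2\right) - 6\right) 100 + 16496\right) \left(-3059\right) = \left(\left(14 - 6\right) 100 + 16496\right) \left(-3059\right) = \left(8 \cdot 100 + 16496\right) \left(-3059\right) = \left(800 + 16496\right) \left(-3059\right) = 17296 \left(-3059\right) = -52908464$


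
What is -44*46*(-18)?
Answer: 36432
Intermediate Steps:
-44*46*(-18) = -2024*(-18) = 36432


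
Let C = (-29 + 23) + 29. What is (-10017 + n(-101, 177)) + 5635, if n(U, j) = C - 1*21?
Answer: -4380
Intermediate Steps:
C = 23 (C = -6 + 29 = 23)
n(U, j) = 2 (n(U, j) = 23 - 1*21 = 23 - 21 = 2)
(-10017 + n(-101, 177)) + 5635 = (-10017 + 2) + 5635 = -10015 + 5635 = -4380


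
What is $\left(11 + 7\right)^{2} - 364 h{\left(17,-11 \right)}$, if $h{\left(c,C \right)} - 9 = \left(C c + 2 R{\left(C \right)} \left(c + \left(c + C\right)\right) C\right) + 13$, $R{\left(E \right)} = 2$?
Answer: $428752$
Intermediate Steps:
$h{\left(c,C \right)} = 22 + C c + C \left(4 C + 8 c\right)$ ($h{\left(c,C \right)} = 9 + \left(\left(C c + 2 \cdot 2 \left(c + \left(c + C\right)\right) C\right) + 13\right) = 9 + \left(\left(C c + 4 \left(c + \left(C + c\right)\right) C\right) + 13\right) = 9 + \left(\left(C c + 4 \left(C + 2 c\right) C\right) + 13\right) = 9 + \left(\left(C c + \left(4 C + 8 c\right) C\right) + 13\right) = 9 + \left(\left(C c + C \left(4 C + 8 c\right)\right) + 13\right) = 9 + \left(13 + C c + C \left(4 C + 8 c\right)\right) = 22 + C c + C \left(4 C + 8 c\right)$)
$\left(11 + 7\right)^{2} - 364 h{\left(17,-11 \right)} = \left(11 + 7\right)^{2} - 364 \left(22 + 4 \left(-11\right)^{2} + 9 \left(-11\right) 17\right) = 18^{2} - 364 \left(22 + 4 \cdot 121 - 1683\right) = 324 - 364 \left(22 + 484 - 1683\right) = 324 - -428428 = 324 + 428428 = 428752$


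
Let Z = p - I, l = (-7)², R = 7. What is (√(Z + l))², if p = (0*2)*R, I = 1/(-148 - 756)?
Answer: 44297/904 ≈ 49.001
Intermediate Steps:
I = -1/904 (I = 1/(-904) = -1/904 ≈ -0.0011062)
p = 0 (p = (0*2)*7 = 0*7 = 0)
l = 49
Z = 1/904 (Z = 0 - 1*(-1/904) = 0 + 1/904 = 1/904 ≈ 0.0011062)
(√(Z + l))² = (√(1/904 + 49))² = (√(44297/904))² = (√10011122/452)² = 44297/904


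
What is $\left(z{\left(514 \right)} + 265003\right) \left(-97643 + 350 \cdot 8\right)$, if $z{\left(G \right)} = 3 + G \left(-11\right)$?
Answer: $-24597721736$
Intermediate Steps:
$z{\left(G \right)} = 3 - 11 G$
$\left(z{\left(514 \right)} + 265003\right) \left(-97643 + 350 \cdot 8\right) = \left(\left(3 - 5654\right) + 265003\right) \left(-97643 + 350 \cdot 8\right) = \left(\left(3 - 5654\right) + 265003\right) \left(-97643 + 2800\right) = \left(-5651 + 265003\right) \left(-94843\right) = 259352 \left(-94843\right) = -24597721736$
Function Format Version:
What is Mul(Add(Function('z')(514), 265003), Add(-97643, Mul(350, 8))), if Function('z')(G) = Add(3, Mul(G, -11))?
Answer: -24597721736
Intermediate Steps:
Function('z')(G) = Add(3, Mul(-11, G))
Mul(Add(Function('z')(514), 265003), Add(-97643, Mul(350, 8))) = Mul(Add(Add(3, Mul(-11, 514)), 265003), Add(-97643, Mul(350, 8))) = Mul(Add(Add(3, -5654), 265003), Add(-97643, 2800)) = Mul(Add(-5651, 265003), -94843) = Mul(259352, -94843) = -24597721736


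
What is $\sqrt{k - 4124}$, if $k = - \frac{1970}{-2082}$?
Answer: $\frac{i \sqrt{4468075059}}{1041} \approx 64.211 i$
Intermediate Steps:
$k = \frac{985}{1041}$ ($k = \left(-1970\right) \left(- \frac{1}{2082}\right) = \frac{985}{1041} \approx 0.94621$)
$\sqrt{k - 4124} = \sqrt{\frac{985}{1041} - 4124} = \sqrt{- \frac{4292099}{1041}} = \frac{i \sqrt{4468075059}}{1041}$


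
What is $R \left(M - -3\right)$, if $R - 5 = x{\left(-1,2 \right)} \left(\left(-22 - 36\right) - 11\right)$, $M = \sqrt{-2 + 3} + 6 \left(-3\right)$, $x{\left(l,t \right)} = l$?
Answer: $-1036$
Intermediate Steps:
$M = -17$ ($M = \sqrt{1} - 18 = 1 - 18 = -17$)
$R = 74$ ($R = 5 - \left(\left(-22 - 36\right) - 11\right) = 5 - \left(-58 - 11\right) = 5 - -69 = 5 + 69 = 74$)
$R \left(M - -3\right) = 74 \left(-17 - -3\right) = 74 \left(-17 + 3\right) = 74 \left(-14\right) = -1036$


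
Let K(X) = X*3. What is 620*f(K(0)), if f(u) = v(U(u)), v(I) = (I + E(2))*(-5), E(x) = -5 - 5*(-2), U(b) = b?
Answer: -15500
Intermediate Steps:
E(x) = 5 (E(x) = -5 + 10 = 5)
K(X) = 3*X
v(I) = -25 - 5*I (v(I) = (I + 5)*(-5) = (5 + I)*(-5) = -25 - 5*I)
f(u) = -25 - 5*u
620*f(K(0)) = 620*(-25 - 15*0) = 620*(-25 - 5*0) = 620*(-25 + 0) = 620*(-25) = -15500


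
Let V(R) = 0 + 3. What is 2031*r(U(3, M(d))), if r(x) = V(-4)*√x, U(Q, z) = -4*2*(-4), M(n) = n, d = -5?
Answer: 24372*√2 ≈ 34467.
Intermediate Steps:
V(R) = 3
U(Q, z) = 32 (U(Q, z) = -8*(-4) = 32)
r(x) = 3*√x
2031*r(U(3, M(d))) = 2031*(3*√32) = 2031*(3*(4*√2)) = 2031*(12*√2) = 24372*√2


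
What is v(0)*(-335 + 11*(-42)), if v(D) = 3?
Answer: -2391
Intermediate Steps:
v(0)*(-335 + 11*(-42)) = 3*(-335 + 11*(-42)) = 3*(-335 - 462) = 3*(-797) = -2391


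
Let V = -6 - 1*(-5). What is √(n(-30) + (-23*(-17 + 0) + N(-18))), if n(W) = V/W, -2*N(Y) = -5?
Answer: √88545/15 ≈ 19.838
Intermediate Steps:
V = -1 (V = -6 + 5 = -1)
N(Y) = 5/2 (N(Y) = -½*(-5) = 5/2)
n(W) = -1/W
√(n(-30) + (-23*(-17 + 0) + N(-18))) = √(-1/(-30) + (-23*(-17 + 0) + 5/2)) = √(-1*(-1/30) + (-23*(-17) + 5/2)) = √(1/30 + (391 + 5/2)) = √(1/30 + 787/2) = √(5903/15) = √88545/15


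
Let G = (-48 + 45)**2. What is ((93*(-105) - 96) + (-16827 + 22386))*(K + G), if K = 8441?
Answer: -36351900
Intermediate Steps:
G = 9 (G = (-3)**2 = 9)
((93*(-105) - 96) + (-16827 + 22386))*(K + G) = ((93*(-105) - 96) + (-16827 + 22386))*(8441 + 9) = ((-9765 - 96) + 5559)*8450 = (-9861 + 5559)*8450 = -4302*8450 = -36351900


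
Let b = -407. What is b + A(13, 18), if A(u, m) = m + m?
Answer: -371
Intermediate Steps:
A(u, m) = 2*m
b + A(13, 18) = -407 + 2*18 = -407 + 36 = -371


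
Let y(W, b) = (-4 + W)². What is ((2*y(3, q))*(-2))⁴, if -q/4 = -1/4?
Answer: 256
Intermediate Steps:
q = 1 (q = -(-4)/4 = -4*(-¼) = 1)
((2*y(3, q))*(-2))⁴ = ((2*(-4 + 3)²)*(-2))⁴ = ((2*(-1)²)*(-2))⁴ = ((2*1)*(-2))⁴ = (2*(-2))⁴ = (-4)⁴ = 256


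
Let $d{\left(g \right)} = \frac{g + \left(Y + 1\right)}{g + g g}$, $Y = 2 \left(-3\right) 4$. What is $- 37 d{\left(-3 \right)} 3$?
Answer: $481$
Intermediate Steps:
$Y = -24$ ($Y = \left(-6\right) 4 = -24$)
$d{\left(g \right)} = \frac{-23 + g}{g + g^{2}}$ ($d{\left(g \right)} = \frac{g + \left(-24 + 1\right)}{g + g g} = \frac{g - 23}{g + g^{2}} = \frac{-23 + g}{g + g^{2}}$)
$- 37 d{\left(-3 \right)} 3 = - 37 \frac{-23 - 3}{\left(-3\right) \left(1 - 3\right)} 3 = - 37 \left(\left(- \frac{1}{3}\right) \frac{1}{-2} \left(-26\right)\right) 3 = - 37 \left(\left(- \frac{1}{3}\right) \left(- \frac{1}{2}\right) \left(-26\right)\right) 3 = \left(-37\right) \left(- \frac{13}{3}\right) 3 = \frac{481}{3} \cdot 3 = 481$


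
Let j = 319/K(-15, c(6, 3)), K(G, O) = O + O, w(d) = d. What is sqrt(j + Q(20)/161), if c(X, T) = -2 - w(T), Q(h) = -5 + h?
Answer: I*sqrt(82446490)/1610 ≈ 5.6398*I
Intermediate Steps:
c(X, T) = -2 - T
K(G, O) = 2*O
j = -319/10 (j = 319/((2*(-2 - 1*3))) = 319/((2*(-2 - 3))) = 319/((2*(-5))) = 319/(-10) = 319*(-1/10) = -319/10 ≈ -31.900)
sqrt(j + Q(20)/161) = sqrt(-319/10 + (-5 + 20)/161) = sqrt(-319/10 + 15*(1/161)) = sqrt(-319/10 + 15/161) = sqrt(-51209/1610) = I*sqrt(82446490)/1610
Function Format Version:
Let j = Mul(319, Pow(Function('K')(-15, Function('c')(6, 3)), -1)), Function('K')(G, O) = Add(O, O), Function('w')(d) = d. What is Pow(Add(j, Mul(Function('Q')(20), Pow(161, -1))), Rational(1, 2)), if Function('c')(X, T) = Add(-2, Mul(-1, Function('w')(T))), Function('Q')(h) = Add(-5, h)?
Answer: Mul(Rational(1, 1610), I, Pow(82446490, Rational(1, 2))) ≈ Mul(5.6398, I)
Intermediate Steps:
Function('c')(X, T) = Add(-2, Mul(-1, T))
Function('K')(G, O) = Mul(2, O)
j = Rational(-319, 10) (j = Mul(319, Pow(Mul(2, Add(-2, Mul(-1, 3))), -1)) = Mul(319, Pow(Mul(2, Add(-2, -3)), -1)) = Mul(319, Pow(Mul(2, -5), -1)) = Mul(319, Pow(-10, -1)) = Mul(319, Rational(-1, 10)) = Rational(-319, 10) ≈ -31.900)
Pow(Add(j, Mul(Function('Q')(20), Pow(161, -1))), Rational(1, 2)) = Pow(Add(Rational(-319, 10), Mul(Add(-5, 20), Pow(161, -1))), Rational(1, 2)) = Pow(Add(Rational(-319, 10), Mul(15, Rational(1, 161))), Rational(1, 2)) = Pow(Add(Rational(-319, 10), Rational(15, 161)), Rational(1, 2)) = Pow(Rational(-51209, 1610), Rational(1, 2)) = Mul(Rational(1, 1610), I, Pow(82446490, Rational(1, 2)))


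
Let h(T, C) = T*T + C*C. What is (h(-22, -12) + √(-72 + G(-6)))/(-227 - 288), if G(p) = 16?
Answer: -628/515 - 2*I*√14/515 ≈ -1.2194 - 0.014531*I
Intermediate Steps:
h(T, C) = C² + T² (h(T, C) = T² + C² = C² + T²)
(h(-22, -12) + √(-72 + G(-6)))/(-227 - 288) = (((-12)² + (-22)²) + √(-72 + 16))/(-227 - 288) = ((144 + 484) + √(-56))/(-515) = (628 + 2*I*√14)*(-1/515) = -628/515 - 2*I*√14/515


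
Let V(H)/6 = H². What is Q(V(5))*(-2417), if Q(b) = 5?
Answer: -12085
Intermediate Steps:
V(H) = 6*H²
Q(V(5))*(-2417) = 5*(-2417) = -12085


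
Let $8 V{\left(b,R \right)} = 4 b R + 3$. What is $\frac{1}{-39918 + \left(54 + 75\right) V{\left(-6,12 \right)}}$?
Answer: $- \frac{8}{356109} \approx -2.2465 \cdot 10^{-5}$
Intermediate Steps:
$V{\left(b,R \right)} = \frac{3}{8} + \frac{R b}{2}$ ($V{\left(b,R \right)} = \frac{4 b R + 3}{8} = \frac{4 R b + 3}{8} = \frac{3 + 4 R b}{8} = \frac{3}{8} + \frac{R b}{2}$)
$\frac{1}{-39918 + \left(54 + 75\right) V{\left(-6,12 \right)}} = \frac{1}{-39918 + \left(54 + 75\right) \left(\frac{3}{8} + \frac{1}{2} \cdot 12 \left(-6\right)\right)} = \frac{1}{-39918 + 129 \left(\frac{3}{8} - 36\right)} = \frac{1}{-39918 + 129 \left(- \frac{285}{8}\right)} = \frac{1}{-39918 - \frac{36765}{8}} = \frac{1}{- \frac{356109}{8}} = - \frac{8}{356109}$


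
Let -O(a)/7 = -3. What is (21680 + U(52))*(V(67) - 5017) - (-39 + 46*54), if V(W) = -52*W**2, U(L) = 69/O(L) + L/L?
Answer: -36193583665/7 ≈ -5.1705e+9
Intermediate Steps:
O(a) = 21 (O(a) = -7*(-3) = 21)
U(L) = 30/7 (U(L) = 69/21 + L/L = 69*(1/21) + 1 = 23/7 + 1 = 30/7)
(21680 + U(52))*(V(67) - 5017) - (-39 + 46*54) = (21680 + 30/7)*(-52*67**2 - 5017) - (-39 + 46*54) = 151790*(-52*4489 - 5017)/7 - (-39 + 2484) = 151790*(-233428 - 5017)/7 - 1*2445 = (151790/7)*(-238445) - 2445 = -36193566550/7 - 2445 = -36193583665/7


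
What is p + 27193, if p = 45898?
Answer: 73091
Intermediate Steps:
p + 27193 = 45898 + 27193 = 73091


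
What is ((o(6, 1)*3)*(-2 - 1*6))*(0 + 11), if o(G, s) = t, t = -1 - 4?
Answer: 1320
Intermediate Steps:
t = -5
o(G, s) = -5
((o(6, 1)*3)*(-2 - 1*6))*(0 + 11) = ((-5*3)*(-2 - 1*6))*(0 + 11) = -15*(-2 - 6)*11 = -15*(-8)*11 = 120*11 = 1320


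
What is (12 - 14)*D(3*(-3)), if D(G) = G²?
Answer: -162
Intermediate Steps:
(12 - 14)*D(3*(-3)) = (12 - 14)*(3*(-3))² = -2*(-9)² = -2*81 = -162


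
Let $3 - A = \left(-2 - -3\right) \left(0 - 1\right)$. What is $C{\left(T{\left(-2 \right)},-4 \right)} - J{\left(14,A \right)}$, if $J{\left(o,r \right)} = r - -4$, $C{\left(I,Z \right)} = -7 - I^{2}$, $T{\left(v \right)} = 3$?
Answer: $-24$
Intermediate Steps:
$A = 4$ ($A = 3 - \left(-2 - -3\right) \left(0 - 1\right) = 3 - \left(-2 + 3\right) \left(0 - 1\right) = 3 - 1 \left(-1\right) = 3 - -1 = 3 + 1 = 4$)
$J{\left(o,r \right)} = 4 + r$ ($J{\left(o,r \right)} = r + 4 = 4 + r$)
$C{\left(T{\left(-2 \right)},-4 \right)} - J{\left(14,A \right)} = \left(-7 - 3^{2}\right) - \left(4 + 4\right) = \left(-7 - 9\right) - 8 = -16 - 8 = -24$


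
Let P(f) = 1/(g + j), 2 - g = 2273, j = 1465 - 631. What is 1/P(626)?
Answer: -1437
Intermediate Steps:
j = 834
g = -2271 (g = 2 - 1*2273 = 2 - 2273 = -2271)
P(f) = -1/1437 (P(f) = 1/(-2271 + 834) = 1/(-1437) = -1/1437)
1/P(626) = 1/(-1/1437) = -1437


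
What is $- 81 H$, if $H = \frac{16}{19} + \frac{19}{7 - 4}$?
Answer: $- \frac{11043}{19} \approx -581.21$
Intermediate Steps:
$H = \frac{409}{57}$ ($H = 16 \cdot \frac{1}{19} + \frac{19}{3} = \frac{16}{19} + 19 \cdot \frac{1}{3} = \frac{16}{19} + \frac{19}{3} = \frac{409}{57} \approx 7.1754$)
$- 81 H = \left(-81\right) \frac{409}{57} = - \frac{11043}{19}$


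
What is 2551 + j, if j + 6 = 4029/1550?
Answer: 3948779/1550 ≈ 2547.6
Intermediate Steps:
j = -5271/1550 (j = -6 + 4029/1550 = -5271/1550 ≈ -3.4006)
2551 + j = 2551 - 5271/1550 = 3948779/1550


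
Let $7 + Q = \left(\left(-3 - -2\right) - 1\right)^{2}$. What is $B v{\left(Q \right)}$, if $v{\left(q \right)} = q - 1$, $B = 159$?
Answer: $-636$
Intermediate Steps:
$Q = -3$ ($Q = -7 + \left(\left(-3 - -2\right) - 1\right)^{2} = -7 + \left(\left(-3 + 2\right) - 1\right)^{2} = -7 + \left(-1 - 1\right)^{2} = -7 + \left(-2\right)^{2} = -7 + 4 = -3$)
$v{\left(q \right)} = -1 + q$ ($v{\left(q \right)} = q - 1 = -1 + q$)
$B v{\left(Q \right)} = 159 \left(-1 - 3\right) = 159 \left(-4\right) = -636$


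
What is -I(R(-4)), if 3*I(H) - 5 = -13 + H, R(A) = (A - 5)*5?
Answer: 53/3 ≈ 17.667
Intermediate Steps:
R(A) = -25 + 5*A (R(A) = (-5 + A)*5 = -25 + 5*A)
I(H) = -8/3 + H/3 (I(H) = 5/3 + (-13 + H)/3 = 5/3 + (-13/3 + H/3) = -8/3 + H/3)
-I(R(-4)) = -(-8/3 + (-25 + 5*(-4))/3) = -(-8/3 + (-25 - 20)/3) = -(-8/3 + (⅓)*(-45)) = -(-8/3 - 15) = -1*(-53/3) = 53/3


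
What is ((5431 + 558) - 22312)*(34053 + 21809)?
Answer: -911835426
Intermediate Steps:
((5431 + 558) - 22312)*(34053 + 21809) = (5989 - 22312)*55862 = -16323*55862 = -911835426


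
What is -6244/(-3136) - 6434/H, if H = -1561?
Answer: 152673/24976 ≈ 6.1128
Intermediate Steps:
-6244/(-3136) - 6434/H = -6244/(-3136) - 6434/(-1561) = -6244*(-1/3136) - 6434*(-1/1561) = 223/112 + 6434/1561 = 152673/24976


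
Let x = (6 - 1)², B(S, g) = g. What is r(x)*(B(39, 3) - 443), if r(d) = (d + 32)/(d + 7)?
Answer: -3135/4 ≈ -783.75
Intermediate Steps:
x = 25 (x = 5² = 25)
r(d) = (32 + d)/(7 + d)
r(x)*(B(39, 3) - 443) = ((32 + 25)/(7 + 25))*(3 - 443) = (57/32)*(-440) = -3135/4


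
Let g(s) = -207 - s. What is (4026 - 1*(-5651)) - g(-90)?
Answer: 9794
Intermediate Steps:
(4026 - 1*(-5651)) - g(-90) = (4026 - 1*(-5651)) - (-207 - 1*(-90)) = (4026 + 5651) - (-207 + 90) = 9677 - 1*(-117) = 9677 + 117 = 9794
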